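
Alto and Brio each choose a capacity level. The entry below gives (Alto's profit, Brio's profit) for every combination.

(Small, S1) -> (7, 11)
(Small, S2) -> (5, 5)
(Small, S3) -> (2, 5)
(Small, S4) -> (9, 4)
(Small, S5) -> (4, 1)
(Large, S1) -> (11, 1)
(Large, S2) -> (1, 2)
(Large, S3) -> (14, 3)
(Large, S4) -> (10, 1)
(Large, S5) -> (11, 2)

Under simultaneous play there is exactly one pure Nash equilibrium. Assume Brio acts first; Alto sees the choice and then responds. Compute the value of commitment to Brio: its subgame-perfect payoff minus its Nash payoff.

2

Solve by backward induction (Brio leads).
- S1 → Alto plays Large (best of 7, 11); Brio gets 1.
- S2 → Alto plays Small (best of 5, 1); Brio gets 5.
- S3 → Alto plays Large (best of 2, 14); Brio gets 3.
- S4 → Alto plays Large (best of 9, 10); Brio gets 1.
- S5 → Alto plays Large (best of 4, 11); Brio gets 2.
Among 1, 5, 3, 1, 2, the best is 5 at S2. Subgame-perfect outcome: (Small, S2) with payoffs (5, 5).
Now find the simultaneous Nash equilibrium.
Alto's best replies: S1→Large; S2→Small; S3→Large; S4→Large; S5→Large.
Brio's best replies: Small→S1; Large→S3.
Only (Large, S3) has each player best-responding; Nash payoffs (14, 3).
Brio's commitment gain: 5 − 3 = 2.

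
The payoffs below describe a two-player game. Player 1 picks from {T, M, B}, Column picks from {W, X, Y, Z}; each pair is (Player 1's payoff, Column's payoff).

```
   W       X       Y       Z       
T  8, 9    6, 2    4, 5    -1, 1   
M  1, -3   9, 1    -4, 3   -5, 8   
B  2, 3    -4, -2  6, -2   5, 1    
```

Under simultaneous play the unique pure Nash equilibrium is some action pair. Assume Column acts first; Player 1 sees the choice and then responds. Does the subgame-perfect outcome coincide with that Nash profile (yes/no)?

yes

Solve by backward induction (Column leads).
- W: Player 1 compares 8, 1, 2 and picks T; Column would get 9.
- X: Player 1 compares 6, 9, -4 and picks M; Column would get 1.
- Y: Player 1 compares 4, -4, 6 and picks B; Column would get -2.
- Z: Player 1 compares -1, -5, 5 and picks B; Column would get 1.
Column's induced payoffs are 9, 1, -2, 1, so Column commits to W. Subgame-perfect outcome: (T, W) with payoffs (8, 9).
For the simultaneous game, intersect best replies.
Player 1's best replies: W→T; X→M; Y→B; Z→B.
Column's best replies: T→W; M→Z; B→W.
The unique mutual best reply is (T, W), giving (8, 9).
Sequential outcome (T, W) coincides with the Nash profile (T, W).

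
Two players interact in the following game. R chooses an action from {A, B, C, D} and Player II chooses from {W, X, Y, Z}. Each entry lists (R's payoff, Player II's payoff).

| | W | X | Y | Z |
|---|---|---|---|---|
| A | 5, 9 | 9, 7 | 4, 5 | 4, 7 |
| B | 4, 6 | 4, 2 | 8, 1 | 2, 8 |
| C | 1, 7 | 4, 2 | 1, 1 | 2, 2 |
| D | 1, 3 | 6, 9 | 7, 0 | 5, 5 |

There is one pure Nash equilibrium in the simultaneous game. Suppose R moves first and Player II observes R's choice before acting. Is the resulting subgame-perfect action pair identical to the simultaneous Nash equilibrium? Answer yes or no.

Backward induction with R moving first.
- A → Player II plays W (best of 9, 7, 5, 7); R gets 5.
- B → Player II plays Z (best of 6, 2, 1, 8); R gets 2.
- C → Player II plays W (best of 7, 2, 1, 2); R gets 1.
- D → Player II plays X (best of 3, 9, 0, 5); R gets 6.
R's induced payoffs are 5, 2, 1, 6, so R commits to D. Subgame-perfect outcome: (D, X) with payoffs (6, 9).
For the simultaneous game, intersect best replies.
R's best replies: W→A; X→A; Y→B; Z→D.
Player II's best replies: A→W; B→Z; C→W; D→X.
Only (A, W) has each player best-responding; Nash payoffs (5, 9).
Sequential outcome (D, X) differs from the Nash profile (A, W).

no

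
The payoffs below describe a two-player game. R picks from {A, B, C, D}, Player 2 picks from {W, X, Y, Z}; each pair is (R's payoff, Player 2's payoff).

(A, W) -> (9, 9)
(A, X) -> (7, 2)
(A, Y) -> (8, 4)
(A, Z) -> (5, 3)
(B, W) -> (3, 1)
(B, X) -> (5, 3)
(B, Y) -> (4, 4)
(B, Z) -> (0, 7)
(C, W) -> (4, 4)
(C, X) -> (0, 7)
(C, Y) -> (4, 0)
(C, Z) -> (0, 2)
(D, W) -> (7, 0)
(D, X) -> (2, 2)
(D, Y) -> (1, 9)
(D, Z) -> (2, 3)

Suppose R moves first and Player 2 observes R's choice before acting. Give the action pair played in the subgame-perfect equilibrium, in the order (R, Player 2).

(A, W)

Player 2 best-responds to each possible R move:
- A: Player 2 compares 9, 2, 4, 3 and picks W; R would get 9.
- B: Player 2 compares 1, 3, 4, 7 and picks Z; R would get 0.
- C: Player 2 compares 4, 7, 0, 2 and picks X; R would get 0.
- D: Player 2 compares 0, 2, 9, 3 and picks Y; R would get 1.
R's induced payoffs are 9, 0, 0, 1, so R commits to A. Subgame-perfect outcome: (A, W) with payoffs (9, 9).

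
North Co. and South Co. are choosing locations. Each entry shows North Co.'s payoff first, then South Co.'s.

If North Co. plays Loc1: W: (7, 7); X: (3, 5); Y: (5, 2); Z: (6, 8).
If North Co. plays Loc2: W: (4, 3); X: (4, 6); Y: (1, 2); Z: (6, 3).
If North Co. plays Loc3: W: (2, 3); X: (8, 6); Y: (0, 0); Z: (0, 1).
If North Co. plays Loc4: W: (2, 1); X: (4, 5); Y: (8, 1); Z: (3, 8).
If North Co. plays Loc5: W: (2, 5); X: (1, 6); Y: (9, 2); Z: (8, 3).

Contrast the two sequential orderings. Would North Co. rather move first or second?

first

If North Co. leads: South Co.'s best replies are Loc1→Z, Loc2→X, Loc3→X, Loc4→Z, Loc5→X; North Co.'s induced payoffs 6, 4, 8, 3, 1; outcome (Loc3, X), payoffs (8, 6).
If South Co. leads: North Co.'s best replies are W→Loc1, X→Loc3, Y→Loc5, Z→Loc5; South Co.'s induced payoffs 7, 6, 2, 3; outcome (Loc1, W), payoffs (7, 7).
North Co. gets 8 moving first and 7 moving second, so North Co. prefers to move first.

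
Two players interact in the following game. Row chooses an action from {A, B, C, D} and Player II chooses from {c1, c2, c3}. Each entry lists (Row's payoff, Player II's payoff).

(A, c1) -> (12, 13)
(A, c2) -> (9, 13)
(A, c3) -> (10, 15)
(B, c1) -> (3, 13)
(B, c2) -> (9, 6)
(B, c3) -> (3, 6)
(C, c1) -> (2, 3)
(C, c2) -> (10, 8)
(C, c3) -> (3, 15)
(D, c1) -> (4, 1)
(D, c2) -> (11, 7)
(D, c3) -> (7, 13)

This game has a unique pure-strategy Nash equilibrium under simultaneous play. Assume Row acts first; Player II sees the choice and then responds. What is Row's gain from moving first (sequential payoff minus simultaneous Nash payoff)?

Solve by backward induction (Row leads).
- A → Player II plays c3 (best of 13, 13, 15); Row gets 10.
- B → Player II plays c1 (best of 13, 6, 6); Row gets 3.
- C → Player II plays c3 (best of 3, 8, 15); Row gets 3.
- D → Player II plays c3 (best of 1, 7, 13); Row gets 7.
Row's induced payoffs are 10, 3, 3, 7, so Row commits to A. Subgame-perfect outcome: (A, c3) with payoffs (10, 15).
For the simultaneous game, intersect best replies.
Row's best replies: c1→A; c2→D; c3→A.
Player II's best replies: A→c3; B→c1; C→c3; D→c3.
The unique mutual best reply is (A, c3), giving (10, 15).
Row's commitment gain: 10 − 10 = 0.

0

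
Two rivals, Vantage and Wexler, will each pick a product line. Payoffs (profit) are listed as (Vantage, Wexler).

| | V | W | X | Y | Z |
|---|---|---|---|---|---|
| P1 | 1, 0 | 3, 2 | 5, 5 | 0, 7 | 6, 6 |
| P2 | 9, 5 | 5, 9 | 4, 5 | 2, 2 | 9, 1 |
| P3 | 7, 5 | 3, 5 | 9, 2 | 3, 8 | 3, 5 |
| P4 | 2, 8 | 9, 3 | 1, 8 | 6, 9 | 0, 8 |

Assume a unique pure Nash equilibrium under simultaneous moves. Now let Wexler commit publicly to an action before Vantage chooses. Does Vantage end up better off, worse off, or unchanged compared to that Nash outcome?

unchanged

Vantage best-responds to each possible Wexler move:
- V: Vantage compares 1, 9, 7, 2 and picks P2; Wexler would get 5.
- W: Vantage compares 3, 5, 3, 9 and picks P4; Wexler would get 3.
- X: Vantage compares 5, 4, 9, 1 and picks P3; Wexler would get 2.
- Y: Vantage compares 0, 2, 3, 6 and picks P4; Wexler would get 9.
- Z: Vantage compares 6, 9, 3, 0 and picks P2; Wexler would get 1.
Wexler's induced payoffs are 5, 3, 2, 9, 1, so Wexler commits to Y. Subgame-perfect outcome: (P4, Y) with payoffs (6, 9).
For the simultaneous game, intersect best replies.
Vantage's best replies: V→P2; W→P4; X→P3; Y→P4; Z→P2.
Wexler's best replies: P1→Y; P2→W; P3→Y; P4→Y.
The unique mutual best reply is (P4, Y), giving (6, 9).
Vantage earns 6 sequentially versus 6 at the Nash outcome: unchanged.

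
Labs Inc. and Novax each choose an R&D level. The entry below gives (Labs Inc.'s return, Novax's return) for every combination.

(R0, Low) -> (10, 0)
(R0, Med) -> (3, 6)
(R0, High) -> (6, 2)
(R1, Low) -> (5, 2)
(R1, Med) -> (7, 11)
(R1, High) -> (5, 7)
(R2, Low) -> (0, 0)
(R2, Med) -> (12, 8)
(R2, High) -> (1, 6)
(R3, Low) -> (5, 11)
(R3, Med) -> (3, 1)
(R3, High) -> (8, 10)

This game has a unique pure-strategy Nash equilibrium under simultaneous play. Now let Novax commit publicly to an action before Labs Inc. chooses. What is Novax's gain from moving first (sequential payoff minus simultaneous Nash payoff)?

2

Work backward from Labs Inc.'s decision.
- Low → Labs Inc. plays R0 (best of 10, 5, 0, 5); Novax gets 0.
- Med → Labs Inc. plays R2 (best of 3, 7, 12, 3); Novax gets 8.
- High → Labs Inc. plays R3 (best of 6, 5, 1, 8); Novax gets 10.
Maximizing over 0, 8, 10, Novax chooses High. Subgame-perfect outcome: (R3, High) with payoffs (8, 10).
For the simultaneous game, intersect best replies.
Labs Inc.'s best replies: Low→R0; Med→R2; High→R3.
Novax's best replies: R0→Med; R1→Med; R2→Med; R3→Low.
The unique mutual best reply is (R2, Med), giving (12, 8).
Novax's commitment gain: 10 − 8 = 2.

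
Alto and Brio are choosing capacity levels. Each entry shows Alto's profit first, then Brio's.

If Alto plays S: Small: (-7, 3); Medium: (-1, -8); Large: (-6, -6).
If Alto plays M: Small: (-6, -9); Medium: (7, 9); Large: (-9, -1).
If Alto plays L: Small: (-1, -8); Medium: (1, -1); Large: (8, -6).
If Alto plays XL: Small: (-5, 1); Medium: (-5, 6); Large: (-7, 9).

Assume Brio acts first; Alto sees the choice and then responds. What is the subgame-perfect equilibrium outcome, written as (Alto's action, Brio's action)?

(M, Medium)

Alto best-responds to each possible Brio move:
- Small → Alto plays L (best of -7, -6, -1, -5); Brio gets -8.
- Medium → Alto plays M (best of -1, 7, 1, -5); Brio gets 9.
- Large → Alto plays L (best of -6, -9, 8, -7); Brio gets -6.
Among -8, 9, -6, the best is 9 at Medium. Subgame-perfect outcome: (M, Medium) with payoffs (7, 9).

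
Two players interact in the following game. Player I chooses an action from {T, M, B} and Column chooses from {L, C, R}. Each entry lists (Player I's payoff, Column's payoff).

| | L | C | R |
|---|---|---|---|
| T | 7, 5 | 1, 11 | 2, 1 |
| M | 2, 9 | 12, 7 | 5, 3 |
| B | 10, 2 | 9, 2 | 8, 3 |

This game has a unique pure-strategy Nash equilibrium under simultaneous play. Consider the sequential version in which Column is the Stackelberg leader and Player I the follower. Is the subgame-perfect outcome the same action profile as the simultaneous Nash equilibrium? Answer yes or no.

Solve by backward induction (Column leads).
- L: Player I compares 7, 2, 10 and picks B; Column would get 2.
- C: Player I compares 1, 12, 9 and picks M; Column would get 7.
- R: Player I compares 2, 5, 8 and picks B; Column would get 3.
Among 2, 7, 3, the best is 7 at C. Subgame-perfect outcome: (M, C) with payoffs (12, 7).
For the simultaneous game, intersect best replies.
Player I's best replies: L→B; C→M; R→B.
Column's best replies: T→C; M→L; B→R.
The unique mutual best reply is (B, R), giving (8, 3).
Sequential outcome (M, C) differs from the Nash profile (B, R).

no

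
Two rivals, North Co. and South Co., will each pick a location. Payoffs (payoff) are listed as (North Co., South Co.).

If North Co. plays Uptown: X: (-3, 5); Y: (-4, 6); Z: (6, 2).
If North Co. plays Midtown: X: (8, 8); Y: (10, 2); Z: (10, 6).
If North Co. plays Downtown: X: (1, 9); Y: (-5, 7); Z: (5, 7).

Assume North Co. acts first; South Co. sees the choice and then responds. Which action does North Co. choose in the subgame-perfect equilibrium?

Midtown

Backward induction with North Co. moving first.
- Uptown → South Co. plays Y (best of 5, 6, 2); North Co. gets -4.
- Midtown → South Co. plays X (best of 8, 2, 6); North Co. gets 8.
- Downtown → South Co. plays X (best of 9, 7, 7); North Co. gets 1.
North Co.'s induced payoffs are -4, 8, 1, so North Co. commits to Midtown. Subgame-perfect outcome: (Midtown, X) with payoffs (8, 8).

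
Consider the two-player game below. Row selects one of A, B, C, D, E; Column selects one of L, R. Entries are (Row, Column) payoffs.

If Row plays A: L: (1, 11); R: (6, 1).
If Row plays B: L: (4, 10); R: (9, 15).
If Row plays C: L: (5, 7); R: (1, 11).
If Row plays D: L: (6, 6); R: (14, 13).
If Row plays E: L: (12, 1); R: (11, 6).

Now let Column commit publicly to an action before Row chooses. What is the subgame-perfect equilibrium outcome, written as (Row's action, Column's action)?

(D, R)

Solve by backward induction (Column leads).
- L: Row compares 1, 4, 5, 6, 12 and picks E; Column would get 1.
- R: Row compares 6, 9, 1, 14, 11 and picks D; Column would get 13.
Maximizing over 1, 13, Column chooses R. Subgame-perfect outcome: (D, R) with payoffs (14, 13).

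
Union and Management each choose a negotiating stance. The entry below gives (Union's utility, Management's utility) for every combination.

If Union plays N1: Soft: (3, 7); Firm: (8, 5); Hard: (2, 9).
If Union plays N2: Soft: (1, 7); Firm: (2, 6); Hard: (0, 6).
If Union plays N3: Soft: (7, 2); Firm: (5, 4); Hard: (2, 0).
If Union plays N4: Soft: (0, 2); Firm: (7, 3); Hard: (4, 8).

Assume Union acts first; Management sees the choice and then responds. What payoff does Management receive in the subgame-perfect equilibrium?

4

Solve by backward induction (Union leads).
- N1: Management compares 7, 5, 9 and picks Hard; Union would get 2.
- N2: Management compares 7, 6, 6 and picks Soft; Union would get 1.
- N3: Management compares 2, 4, 0 and picks Firm; Union would get 5.
- N4: Management compares 2, 3, 8 and picks Hard; Union would get 4.
Among 2, 1, 5, 4, the best is 5 at N3. Subgame-perfect outcome: (N3, Firm) with payoffs (5, 4).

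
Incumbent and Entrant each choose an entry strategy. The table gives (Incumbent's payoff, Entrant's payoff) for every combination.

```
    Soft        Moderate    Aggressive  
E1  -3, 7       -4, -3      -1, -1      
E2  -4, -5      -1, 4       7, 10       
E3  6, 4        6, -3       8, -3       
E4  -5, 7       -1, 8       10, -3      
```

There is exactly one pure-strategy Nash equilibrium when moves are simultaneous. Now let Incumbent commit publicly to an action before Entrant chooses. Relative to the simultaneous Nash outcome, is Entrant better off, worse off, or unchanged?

Work backward from Entrant's decision.
- E1: Entrant compares 7, -3, -1 and picks Soft; Incumbent would get -3.
- E2: Entrant compares -5, 4, 10 and picks Aggressive; Incumbent would get 7.
- E3: Entrant compares 4, -3, -3 and picks Soft; Incumbent would get 6.
- E4: Entrant compares 7, 8, -3 and picks Moderate; Incumbent would get -1.
Among -3, 7, 6, -1, the best is 7 at E2. Subgame-perfect outcome: (E2, Aggressive) with payoffs (7, 10).
Now find the simultaneous Nash equilibrium.
Incumbent's best replies: Soft→E3; Moderate→E3; Aggressive→E4.
Entrant's best replies: E1→Soft; E2→Aggressive; E3→Soft; E4→Moderate.
The unique mutual best reply is (E3, Soft), giving (6, 4).
Entrant earns 10 sequentially versus 4 at the Nash outcome: better off.

better off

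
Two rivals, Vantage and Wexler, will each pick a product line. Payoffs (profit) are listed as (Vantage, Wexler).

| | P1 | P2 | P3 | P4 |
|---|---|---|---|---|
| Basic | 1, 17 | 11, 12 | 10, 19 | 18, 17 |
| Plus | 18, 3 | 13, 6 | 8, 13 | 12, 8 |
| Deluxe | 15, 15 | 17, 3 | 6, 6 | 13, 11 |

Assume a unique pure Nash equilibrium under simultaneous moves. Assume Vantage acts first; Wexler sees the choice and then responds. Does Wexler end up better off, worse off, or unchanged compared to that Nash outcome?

Backward induction with Vantage moving first.
- Basic: BR = P3, leader payoff 10.
- Plus: BR = P3, leader payoff 8.
- Deluxe: BR = P1, leader payoff 15.
Among 10, 8, 15, the best is 15 at Deluxe. Subgame-perfect outcome: (Deluxe, P1) with payoffs (15, 15).
For the simultaneous game, intersect best replies.
Vantage's best replies: P1→Plus; P2→Deluxe; P3→Basic; P4→Basic.
Wexler's best replies: Basic→P3; Plus→P3; Deluxe→P1.
Only (Basic, P3) has each player best-responding; Nash payoffs (10, 19).
Wexler earns 15 sequentially versus 19 at the Nash outcome: worse off.

worse off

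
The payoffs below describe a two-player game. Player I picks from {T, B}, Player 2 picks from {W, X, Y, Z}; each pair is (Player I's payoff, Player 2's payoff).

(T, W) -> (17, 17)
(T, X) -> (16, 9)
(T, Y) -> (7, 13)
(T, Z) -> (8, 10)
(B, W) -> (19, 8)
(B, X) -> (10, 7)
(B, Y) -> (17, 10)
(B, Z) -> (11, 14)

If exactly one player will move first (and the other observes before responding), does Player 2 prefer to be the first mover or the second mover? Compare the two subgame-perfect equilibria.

If Player I leads: Player 2's best replies are T→W, B→Z; Player I's induced payoffs 17, 11; outcome (T, W), payoffs (17, 17).
If Player 2 leads: Player I's best replies are W→B, X→T, Y→B, Z→B; Player 2's induced payoffs 8, 9, 10, 14; outcome (B, Z), payoffs (11, 14).
Player 2 gets 14 moving first and 17 moving second, so Player 2 prefers to move second.

second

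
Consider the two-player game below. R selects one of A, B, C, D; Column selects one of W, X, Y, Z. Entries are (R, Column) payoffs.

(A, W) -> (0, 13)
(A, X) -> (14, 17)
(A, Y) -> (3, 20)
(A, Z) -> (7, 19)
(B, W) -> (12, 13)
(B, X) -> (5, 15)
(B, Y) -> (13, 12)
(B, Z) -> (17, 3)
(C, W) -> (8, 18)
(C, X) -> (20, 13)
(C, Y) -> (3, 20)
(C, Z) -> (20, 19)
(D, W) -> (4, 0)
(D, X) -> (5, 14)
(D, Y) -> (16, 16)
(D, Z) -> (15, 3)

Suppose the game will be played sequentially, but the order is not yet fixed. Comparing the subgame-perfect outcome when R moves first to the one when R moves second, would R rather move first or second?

If R leads: Column's best replies are A→Y, B→X, C→Y, D→Y; R's induced payoffs 3, 5, 3, 16; outcome (D, Y), payoffs (16, 16).
If Column leads: R's best replies are W→B, X→C, Y→D, Z→C; Column's induced payoffs 13, 13, 16, 19; outcome (C, Z), payoffs (20, 19).
R gets 16 moving first and 20 moving second, so R prefers to move second.

second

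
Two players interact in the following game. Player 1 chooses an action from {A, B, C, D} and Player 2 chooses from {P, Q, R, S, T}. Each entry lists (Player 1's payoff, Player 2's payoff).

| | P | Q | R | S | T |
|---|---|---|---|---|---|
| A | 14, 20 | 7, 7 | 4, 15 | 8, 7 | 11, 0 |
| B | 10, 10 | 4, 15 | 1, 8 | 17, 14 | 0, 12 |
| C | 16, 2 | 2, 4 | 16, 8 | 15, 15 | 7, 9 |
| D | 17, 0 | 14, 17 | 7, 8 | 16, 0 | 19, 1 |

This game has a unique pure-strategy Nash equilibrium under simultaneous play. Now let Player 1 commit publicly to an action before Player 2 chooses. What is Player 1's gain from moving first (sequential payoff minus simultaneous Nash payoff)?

Solve by backward induction (Player 1 leads).
- A → Player 2 plays P (best of 20, 7, 15, 7, 0); Player 1 gets 14.
- B → Player 2 plays Q (best of 10, 15, 8, 14, 12); Player 1 gets 4.
- C → Player 2 plays S (best of 2, 4, 8, 15, 9); Player 1 gets 15.
- D → Player 2 plays Q (best of 0, 17, 8, 0, 1); Player 1 gets 14.
Maximizing over 14, 4, 15, 14, Player 1 chooses C. Subgame-perfect outcome: (C, S) with payoffs (15, 15).
Under simultaneous play:
Player 1's best replies: P→D; Q→D; R→C; S→B; T→D.
Player 2's best replies: A→P; B→Q; C→S; D→Q.
The unique mutual best reply is (D, Q), giving (14, 17).
Player 1's commitment gain: 15 − 14 = 1.

1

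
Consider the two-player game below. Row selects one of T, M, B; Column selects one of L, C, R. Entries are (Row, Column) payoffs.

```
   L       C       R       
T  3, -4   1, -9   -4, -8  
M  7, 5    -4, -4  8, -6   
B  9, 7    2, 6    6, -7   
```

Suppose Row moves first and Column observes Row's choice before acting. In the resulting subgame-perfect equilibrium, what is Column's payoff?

7

Backward induction with Row moving first.
- T: BR = L, leader payoff 3.
- M: BR = L, leader payoff 7.
- B: BR = L, leader payoff 9.
Among 3, 7, 9, the best is 9 at B. Subgame-perfect outcome: (B, L) with payoffs (9, 7).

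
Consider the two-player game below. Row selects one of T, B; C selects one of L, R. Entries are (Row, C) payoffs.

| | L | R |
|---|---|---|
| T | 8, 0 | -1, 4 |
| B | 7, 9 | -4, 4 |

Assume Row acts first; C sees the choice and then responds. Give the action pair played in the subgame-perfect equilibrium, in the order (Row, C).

(B, L)

Work backward from C's decision.
- T: C compares 0, 4 and picks R; Row would get -1.
- B: C compares 9, 4 and picks L; Row would get 7.
Among -1, 7, the best is 7 at B. Subgame-perfect outcome: (B, L) with payoffs (7, 9).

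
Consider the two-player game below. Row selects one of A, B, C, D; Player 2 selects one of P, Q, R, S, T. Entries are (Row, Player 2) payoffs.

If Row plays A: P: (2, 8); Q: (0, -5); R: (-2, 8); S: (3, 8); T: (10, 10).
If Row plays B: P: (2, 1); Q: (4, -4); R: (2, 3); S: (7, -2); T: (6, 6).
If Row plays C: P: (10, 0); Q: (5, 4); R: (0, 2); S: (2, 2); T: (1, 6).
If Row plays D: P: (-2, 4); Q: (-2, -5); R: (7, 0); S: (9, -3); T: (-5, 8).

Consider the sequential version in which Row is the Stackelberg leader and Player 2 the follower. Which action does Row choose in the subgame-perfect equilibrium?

A

Player 2 best-responds to each possible Row move:
- A → Player 2 plays T (best of 8, -5, 8, 8, 10); Row gets 10.
- B → Player 2 plays T (best of 1, -4, 3, -2, 6); Row gets 6.
- C → Player 2 plays T (best of 0, 4, 2, 2, 6); Row gets 1.
- D → Player 2 plays T (best of 4, -5, 0, -3, 8); Row gets -5.
Maximizing over 10, 6, 1, -5, Row chooses A. Subgame-perfect outcome: (A, T) with payoffs (10, 10).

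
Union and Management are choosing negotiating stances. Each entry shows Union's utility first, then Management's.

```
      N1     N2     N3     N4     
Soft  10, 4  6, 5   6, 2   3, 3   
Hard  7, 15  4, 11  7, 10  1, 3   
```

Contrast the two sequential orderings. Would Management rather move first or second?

If Union leads: Management's best replies are Soft→N2, Hard→N1; Union's induced payoffs 6, 7; outcome (Hard, N1), payoffs (7, 15).
If Management leads: Union's best replies are N1→Soft, N2→Soft, N3→Hard, N4→Soft; Management's induced payoffs 4, 5, 10, 3; outcome (Hard, N3), payoffs (7, 10).
Management gets 10 moving first and 15 moving second, so Management prefers to move second.

second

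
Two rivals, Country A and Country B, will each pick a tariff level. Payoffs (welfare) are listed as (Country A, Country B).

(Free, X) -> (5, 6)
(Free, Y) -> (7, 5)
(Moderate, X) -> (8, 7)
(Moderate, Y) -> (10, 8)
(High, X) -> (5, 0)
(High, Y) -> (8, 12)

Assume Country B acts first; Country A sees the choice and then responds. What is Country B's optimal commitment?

Solve by backward induction (Country B leads).
- X → Country A plays Moderate (best of 5, 8, 5); Country B gets 7.
- Y → Country A plays Moderate (best of 7, 10, 8); Country B gets 8.
Among 7, 8, the best is 8 at Y. Subgame-perfect outcome: (Moderate, Y) with payoffs (10, 8).

Y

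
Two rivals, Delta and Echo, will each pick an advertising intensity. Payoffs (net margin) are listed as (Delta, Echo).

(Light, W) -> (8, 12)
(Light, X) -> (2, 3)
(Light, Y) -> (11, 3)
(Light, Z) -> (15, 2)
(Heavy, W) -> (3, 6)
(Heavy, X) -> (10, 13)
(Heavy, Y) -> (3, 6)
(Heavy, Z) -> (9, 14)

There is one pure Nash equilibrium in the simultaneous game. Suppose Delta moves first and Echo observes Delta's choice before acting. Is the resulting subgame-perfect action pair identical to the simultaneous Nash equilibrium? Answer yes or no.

no

Work backward from Echo's decision.
- Light: Echo compares 12, 3, 3, 2 and picks W; Delta would get 8.
- Heavy: Echo compares 6, 13, 6, 14 and picks Z; Delta would get 9.
Delta's induced payoffs are 8, 9, so Delta commits to Heavy. Subgame-perfect outcome: (Heavy, Z) with payoffs (9, 14).
For the simultaneous game, intersect best replies.
Delta's best replies: W→Light; X→Heavy; Y→Light; Z→Light.
Echo's best replies: Light→W; Heavy→Z.
Only (Light, W) has each player best-responding; Nash payoffs (8, 12).
Sequential outcome (Heavy, Z) differs from the Nash profile (Light, W).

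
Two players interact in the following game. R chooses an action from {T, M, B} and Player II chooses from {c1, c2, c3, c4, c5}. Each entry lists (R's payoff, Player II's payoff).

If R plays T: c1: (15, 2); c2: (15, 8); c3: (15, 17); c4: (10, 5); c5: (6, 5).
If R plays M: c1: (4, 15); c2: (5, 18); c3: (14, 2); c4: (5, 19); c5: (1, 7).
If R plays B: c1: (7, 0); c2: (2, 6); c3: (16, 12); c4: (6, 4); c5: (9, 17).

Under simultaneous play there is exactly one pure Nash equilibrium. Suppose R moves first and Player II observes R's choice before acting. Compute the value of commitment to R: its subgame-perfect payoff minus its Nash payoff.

Backward induction with R moving first.
- T: BR = c3, leader payoff 15.
- M: BR = c4, leader payoff 5.
- B: BR = c5, leader payoff 9.
R's induced payoffs are 15, 5, 9, so R commits to T. Subgame-perfect outcome: (T, c3) with payoffs (15, 17).
Now find the simultaneous Nash equilibrium.
R's best replies: c1→T; c2→T; c3→B; c4→T; c5→B.
Player II's best replies: T→c3; M→c4; B→c5.
The unique mutual best reply is (B, c5), giving (9, 17).
R's commitment gain: 15 − 9 = 6.

6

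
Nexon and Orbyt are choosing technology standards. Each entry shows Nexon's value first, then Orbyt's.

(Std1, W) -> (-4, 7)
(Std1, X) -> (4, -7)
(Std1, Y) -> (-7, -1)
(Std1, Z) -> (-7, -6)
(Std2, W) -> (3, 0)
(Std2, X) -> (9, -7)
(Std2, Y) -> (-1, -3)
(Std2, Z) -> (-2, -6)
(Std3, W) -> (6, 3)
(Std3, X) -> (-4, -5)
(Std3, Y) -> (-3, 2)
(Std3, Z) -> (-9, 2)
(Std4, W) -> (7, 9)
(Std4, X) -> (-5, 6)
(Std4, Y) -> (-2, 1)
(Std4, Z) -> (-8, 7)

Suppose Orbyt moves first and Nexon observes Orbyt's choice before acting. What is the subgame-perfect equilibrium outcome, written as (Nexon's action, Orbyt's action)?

Solve by backward induction (Orbyt leads).
- W: BR = Std4, leader payoff 9.
- X: BR = Std2, leader payoff -7.
- Y: BR = Std2, leader payoff -3.
- Z: BR = Std2, leader payoff -6.
Among 9, -7, -3, -6, the best is 9 at W. Subgame-perfect outcome: (Std4, W) with payoffs (7, 9).

(Std4, W)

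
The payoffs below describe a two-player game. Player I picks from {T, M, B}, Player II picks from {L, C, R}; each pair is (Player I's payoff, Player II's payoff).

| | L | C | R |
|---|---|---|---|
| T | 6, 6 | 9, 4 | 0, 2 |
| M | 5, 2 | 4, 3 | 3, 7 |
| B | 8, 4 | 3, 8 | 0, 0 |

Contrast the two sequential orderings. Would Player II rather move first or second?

If Player I leads: Player II's best replies are T→L, M→R, B→C; Player I's induced payoffs 6, 3, 3; outcome (T, L), payoffs (6, 6).
If Player II leads: Player I's best replies are L→B, C→T, R→M; Player II's induced payoffs 4, 4, 7; outcome (M, R), payoffs (3, 7).
Player II gets 7 moving first and 6 moving second, so Player II prefers to move first.

first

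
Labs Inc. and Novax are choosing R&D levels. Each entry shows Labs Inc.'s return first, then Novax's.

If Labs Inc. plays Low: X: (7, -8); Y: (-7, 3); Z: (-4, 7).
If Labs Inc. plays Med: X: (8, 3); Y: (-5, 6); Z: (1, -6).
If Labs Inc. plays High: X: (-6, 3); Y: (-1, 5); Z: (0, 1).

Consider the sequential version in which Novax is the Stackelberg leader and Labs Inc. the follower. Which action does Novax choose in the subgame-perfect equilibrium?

Y

Backward induction with Novax moving first.
- X → Labs Inc. plays Med (best of 7, 8, -6); Novax gets 3.
- Y → Labs Inc. plays High (best of -7, -5, -1); Novax gets 5.
- Z → Labs Inc. plays Med (best of -4, 1, 0); Novax gets -6.
Among 3, 5, -6, the best is 5 at Y. Subgame-perfect outcome: (High, Y) with payoffs (-1, 5).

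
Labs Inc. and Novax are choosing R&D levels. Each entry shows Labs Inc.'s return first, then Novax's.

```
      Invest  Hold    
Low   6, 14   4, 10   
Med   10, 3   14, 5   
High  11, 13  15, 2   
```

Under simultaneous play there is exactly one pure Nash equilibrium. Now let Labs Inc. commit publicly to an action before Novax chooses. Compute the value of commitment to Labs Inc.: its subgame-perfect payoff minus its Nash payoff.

3

Solve by backward induction (Labs Inc. leads).
- Low: BR = Invest, leader payoff 6.
- Med: BR = Hold, leader payoff 14.
- High: BR = Invest, leader payoff 11.
Labs Inc.'s induced payoffs are 6, 14, 11, so Labs Inc. commits to Med. Subgame-perfect outcome: (Med, Hold) with payoffs (14, 5).
For the simultaneous game, intersect best replies.
Labs Inc.'s best replies: Invest→High; Hold→High.
Novax's best replies: Low→Invest; Med→Hold; High→Invest.
Only (High, Invest) has each player best-responding; Nash payoffs (11, 13).
Labs Inc.'s commitment gain: 14 − 11 = 3.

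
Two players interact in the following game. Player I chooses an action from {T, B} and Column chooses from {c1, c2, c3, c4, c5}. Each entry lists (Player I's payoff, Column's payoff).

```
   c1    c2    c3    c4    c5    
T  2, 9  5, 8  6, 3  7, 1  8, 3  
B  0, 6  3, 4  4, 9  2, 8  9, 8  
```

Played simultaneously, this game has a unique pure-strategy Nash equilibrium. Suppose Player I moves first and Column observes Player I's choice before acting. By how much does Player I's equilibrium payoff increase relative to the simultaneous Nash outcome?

2

Backward induction with Player I moving first.
- T → Column plays c1 (best of 9, 8, 3, 1, 3); Player I gets 2.
- B → Column plays c3 (best of 6, 4, 9, 8, 8); Player I gets 4.
Player I's induced payoffs are 2, 4, so Player I commits to B. Subgame-perfect outcome: (B, c3) with payoffs (4, 9).
Under simultaneous play:
Player I's best replies: c1→T; c2→T; c3→T; c4→T; c5→B.
Column's best replies: T→c1; B→c3.
The unique mutual best reply is (T, c1), giving (2, 9).
Player I's commitment gain: 4 − 2 = 2.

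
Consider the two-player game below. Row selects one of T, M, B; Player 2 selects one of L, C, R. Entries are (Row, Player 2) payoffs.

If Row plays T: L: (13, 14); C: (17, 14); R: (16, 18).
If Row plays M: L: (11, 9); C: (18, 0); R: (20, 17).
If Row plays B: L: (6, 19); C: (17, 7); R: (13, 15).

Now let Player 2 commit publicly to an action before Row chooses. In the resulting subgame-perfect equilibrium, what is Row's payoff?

Row best-responds to each possible Player 2 move:
- L: Row compares 13, 11, 6 and picks T; Player 2 would get 14.
- C: Row compares 17, 18, 17 and picks M; Player 2 would get 0.
- R: Row compares 16, 20, 13 and picks M; Player 2 would get 17.
Maximizing over 14, 0, 17, Player 2 chooses R. Subgame-perfect outcome: (M, R) with payoffs (20, 17).

20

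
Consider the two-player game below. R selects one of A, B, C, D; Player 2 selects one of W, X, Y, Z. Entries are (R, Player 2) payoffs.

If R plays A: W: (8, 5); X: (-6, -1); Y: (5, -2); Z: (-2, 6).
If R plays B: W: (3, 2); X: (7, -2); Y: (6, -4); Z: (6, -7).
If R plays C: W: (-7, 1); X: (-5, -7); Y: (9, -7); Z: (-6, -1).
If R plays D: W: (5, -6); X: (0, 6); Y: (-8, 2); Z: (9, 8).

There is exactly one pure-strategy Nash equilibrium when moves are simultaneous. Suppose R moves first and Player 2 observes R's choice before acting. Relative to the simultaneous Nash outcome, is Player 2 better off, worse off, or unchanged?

Work backward from Player 2's decision.
- A → Player 2 plays Z (best of 5, -1, -2, 6); R gets -2.
- B → Player 2 plays W (best of 2, -2, -4, -7); R gets 3.
- C → Player 2 plays W (best of 1, -7, -7, -1); R gets -7.
- D → Player 2 plays Z (best of -6, 6, 2, 8); R gets 9.
Among -2, 3, -7, 9, the best is 9 at D. Subgame-perfect outcome: (D, Z) with payoffs (9, 8).
For the simultaneous game, intersect best replies.
R's best replies: W→A; X→B; Y→C; Z→D.
Player 2's best replies: A→Z; B→W; C→W; D→Z.
Only (D, Z) has each player best-responding; Nash payoffs (9, 8).
Player 2 earns 8 sequentially versus 8 at the Nash outcome: unchanged.

unchanged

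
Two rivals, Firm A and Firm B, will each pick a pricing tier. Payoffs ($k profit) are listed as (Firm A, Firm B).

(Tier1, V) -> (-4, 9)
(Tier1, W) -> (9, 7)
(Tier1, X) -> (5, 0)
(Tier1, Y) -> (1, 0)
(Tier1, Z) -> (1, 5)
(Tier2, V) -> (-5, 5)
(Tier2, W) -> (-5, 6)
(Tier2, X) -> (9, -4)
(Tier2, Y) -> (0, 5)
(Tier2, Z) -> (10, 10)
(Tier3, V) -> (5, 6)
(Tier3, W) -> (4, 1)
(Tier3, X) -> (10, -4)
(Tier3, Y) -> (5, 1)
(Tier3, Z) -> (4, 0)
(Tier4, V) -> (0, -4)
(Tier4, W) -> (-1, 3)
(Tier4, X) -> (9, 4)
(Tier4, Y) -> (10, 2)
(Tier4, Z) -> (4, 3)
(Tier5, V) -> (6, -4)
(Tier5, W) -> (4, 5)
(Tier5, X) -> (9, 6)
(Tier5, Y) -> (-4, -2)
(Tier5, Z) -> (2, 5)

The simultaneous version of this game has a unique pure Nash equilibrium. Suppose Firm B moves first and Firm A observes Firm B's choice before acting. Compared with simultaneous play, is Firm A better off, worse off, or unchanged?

unchanged

Backward induction with Firm B moving first.
- V: Firm A compares -4, -5, 5, 0, 6 and picks Tier5; Firm B would get -4.
- W: Firm A compares 9, -5, 4, -1, 4 and picks Tier1; Firm B would get 7.
- X: Firm A compares 5, 9, 10, 9, 9 and picks Tier3; Firm B would get -4.
- Y: Firm A compares 1, 0, 5, 10, -4 and picks Tier4; Firm B would get 2.
- Z: Firm A compares 1, 10, 4, 4, 2 and picks Tier2; Firm B would get 10.
Among -4, 7, -4, 2, 10, the best is 10 at Z. Subgame-perfect outcome: (Tier2, Z) with payoffs (10, 10).
Under simultaneous play:
Firm A's best replies: V→Tier5; W→Tier1; X→Tier3; Y→Tier4; Z→Tier2.
Firm B's best replies: Tier1→V; Tier2→Z; Tier3→V; Tier4→X; Tier5→X.
Only (Tier2, Z) has each player best-responding; Nash payoffs (10, 10).
Firm A earns 10 sequentially versus 10 at the Nash outcome: unchanged.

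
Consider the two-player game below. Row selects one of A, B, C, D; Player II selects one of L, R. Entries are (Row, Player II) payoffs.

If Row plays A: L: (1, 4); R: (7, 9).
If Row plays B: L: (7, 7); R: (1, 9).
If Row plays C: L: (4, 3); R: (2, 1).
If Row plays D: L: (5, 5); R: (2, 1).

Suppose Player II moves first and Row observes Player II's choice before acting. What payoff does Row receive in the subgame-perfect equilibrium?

7

Work backward from Row's decision.
- L → Row plays B (best of 1, 7, 4, 5); Player II gets 7.
- R → Row plays A (best of 7, 1, 2, 2); Player II gets 9.
Player II's induced payoffs are 7, 9, so Player II commits to R. Subgame-perfect outcome: (A, R) with payoffs (7, 9).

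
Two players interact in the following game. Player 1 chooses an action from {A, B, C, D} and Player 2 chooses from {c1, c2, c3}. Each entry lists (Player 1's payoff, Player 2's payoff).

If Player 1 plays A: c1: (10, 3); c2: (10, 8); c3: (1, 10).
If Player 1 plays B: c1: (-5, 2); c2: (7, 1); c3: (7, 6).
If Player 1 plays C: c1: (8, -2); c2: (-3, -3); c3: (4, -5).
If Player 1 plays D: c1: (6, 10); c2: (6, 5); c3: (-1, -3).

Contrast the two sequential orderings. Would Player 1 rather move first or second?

If Player 1 leads: Player 2's best replies are A→c3, B→c3, C→c1, D→c1; Player 1's induced payoffs 1, 7, 8, 6; outcome (C, c1), payoffs (8, -2).
If Player 2 leads: Player 1's best replies are c1→A, c2→A, c3→B; Player 2's induced payoffs 3, 8, 6; outcome (A, c2), payoffs (10, 8).
Player 1 gets 8 moving first and 10 moving second, so Player 1 prefers to move second.

second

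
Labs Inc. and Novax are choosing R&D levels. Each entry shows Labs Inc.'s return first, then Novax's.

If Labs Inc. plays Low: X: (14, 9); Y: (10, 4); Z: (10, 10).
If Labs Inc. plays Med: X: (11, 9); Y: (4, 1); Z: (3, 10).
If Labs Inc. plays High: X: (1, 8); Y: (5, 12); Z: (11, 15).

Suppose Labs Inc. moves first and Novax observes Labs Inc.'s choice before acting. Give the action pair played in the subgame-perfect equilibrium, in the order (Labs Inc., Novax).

Novax best-responds to each possible Labs Inc. move:
- Low: Novax compares 9, 4, 10 and picks Z; Labs Inc. would get 10.
- Med: Novax compares 9, 1, 10 and picks Z; Labs Inc. would get 3.
- High: Novax compares 8, 12, 15 and picks Z; Labs Inc. would get 11.
Labs Inc.'s induced payoffs are 10, 3, 11, so Labs Inc. commits to High. Subgame-perfect outcome: (High, Z) with payoffs (11, 15).

(High, Z)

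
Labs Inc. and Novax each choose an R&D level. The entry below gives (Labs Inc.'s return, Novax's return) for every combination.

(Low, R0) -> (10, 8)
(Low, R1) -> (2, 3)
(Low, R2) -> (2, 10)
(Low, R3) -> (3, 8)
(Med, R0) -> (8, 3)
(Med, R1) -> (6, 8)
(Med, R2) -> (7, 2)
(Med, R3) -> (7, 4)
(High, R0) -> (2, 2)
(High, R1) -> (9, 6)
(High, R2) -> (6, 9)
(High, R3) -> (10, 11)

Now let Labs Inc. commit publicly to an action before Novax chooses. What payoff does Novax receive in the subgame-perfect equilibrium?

11

Novax best-responds to each possible Labs Inc. move:
- Low → Novax plays R2 (best of 8, 3, 10, 8); Labs Inc. gets 2.
- Med → Novax plays R1 (best of 3, 8, 2, 4); Labs Inc. gets 6.
- High → Novax plays R3 (best of 2, 6, 9, 11); Labs Inc. gets 10.
Labs Inc.'s induced payoffs are 2, 6, 10, so Labs Inc. commits to High. Subgame-perfect outcome: (High, R3) with payoffs (10, 11).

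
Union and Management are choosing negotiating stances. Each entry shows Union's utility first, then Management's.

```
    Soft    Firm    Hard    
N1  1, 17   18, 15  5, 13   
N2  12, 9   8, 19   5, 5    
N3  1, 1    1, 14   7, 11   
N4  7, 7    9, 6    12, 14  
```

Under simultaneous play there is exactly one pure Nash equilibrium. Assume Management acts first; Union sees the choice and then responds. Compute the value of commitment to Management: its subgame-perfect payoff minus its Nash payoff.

1

Solve by backward induction (Management leads).
- Soft → Union plays N2 (best of 1, 12, 1, 7); Management gets 9.
- Firm → Union plays N1 (best of 18, 8, 1, 9); Management gets 15.
- Hard → Union plays N4 (best of 5, 5, 7, 12); Management gets 14.
Among 9, 15, 14, the best is 15 at Firm. Subgame-perfect outcome: (N1, Firm) with payoffs (18, 15).
Under simultaneous play:
Union's best replies: Soft→N2; Firm→N1; Hard→N4.
Management's best replies: N1→Soft; N2→Firm; N3→Firm; N4→Hard.
Only (N4, Hard) has each player best-responding; Nash payoffs (12, 14).
Management's commitment gain: 15 − 14 = 1.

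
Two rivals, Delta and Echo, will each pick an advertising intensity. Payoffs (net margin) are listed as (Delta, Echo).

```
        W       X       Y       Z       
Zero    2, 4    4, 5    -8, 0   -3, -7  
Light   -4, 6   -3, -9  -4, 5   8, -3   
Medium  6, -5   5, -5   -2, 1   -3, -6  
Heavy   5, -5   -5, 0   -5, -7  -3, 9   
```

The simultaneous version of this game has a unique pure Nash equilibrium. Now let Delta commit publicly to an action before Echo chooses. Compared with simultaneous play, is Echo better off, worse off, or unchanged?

better off

Echo best-responds to each possible Delta move:
- Zero: Echo compares 4, 5, 0, -7 and picks X; Delta would get 4.
- Light: Echo compares 6, -9, 5, -3 and picks W; Delta would get -4.
- Medium: Echo compares -5, -5, 1, -6 and picks Y; Delta would get -2.
- Heavy: Echo compares -5, 0, -7, 9 and picks Z; Delta would get -3.
Delta's induced payoffs are 4, -4, -2, -3, so Delta commits to Zero. Subgame-perfect outcome: (Zero, X) with payoffs (4, 5).
For the simultaneous game, intersect best replies.
Delta's best replies: W→Medium; X→Medium; Y→Medium; Z→Light.
Echo's best replies: Zero→X; Light→W; Medium→Y; Heavy→Z.
The unique mutual best reply is (Medium, Y), giving (-2, 1).
Echo earns 5 sequentially versus 1 at the Nash outcome: better off.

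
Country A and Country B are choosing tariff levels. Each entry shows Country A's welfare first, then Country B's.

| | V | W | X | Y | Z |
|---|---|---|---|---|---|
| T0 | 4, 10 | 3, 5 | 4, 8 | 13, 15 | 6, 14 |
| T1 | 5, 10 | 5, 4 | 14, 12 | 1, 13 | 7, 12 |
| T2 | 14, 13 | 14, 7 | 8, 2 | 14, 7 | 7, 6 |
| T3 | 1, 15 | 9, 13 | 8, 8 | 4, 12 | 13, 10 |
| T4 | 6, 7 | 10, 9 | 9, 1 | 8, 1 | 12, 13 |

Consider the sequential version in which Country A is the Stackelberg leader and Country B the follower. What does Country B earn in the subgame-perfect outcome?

13

Work backward from Country B's decision.
- T0 → Country B plays Y (best of 10, 5, 8, 15, 14); Country A gets 13.
- T1 → Country B plays Y (best of 10, 4, 12, 13, 12); Country A gets 1.
- T2 → Country B plays V (best of 13, 7, 2, 7, 6); Country A gets 14.
- T3 → Country B plays V (best of 15, 13, 8, 12, 10); Country A gets 1.
- T4 → Country B plays Z (best of 7, 9, 1, 1, 13); Country A gets 12.
Country A's induced payoffs are 13, 1, 14, 1, 12, so Country A commits to T2. Subgame-perfect outcome: (T2, V) with payoffs (14, 13).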